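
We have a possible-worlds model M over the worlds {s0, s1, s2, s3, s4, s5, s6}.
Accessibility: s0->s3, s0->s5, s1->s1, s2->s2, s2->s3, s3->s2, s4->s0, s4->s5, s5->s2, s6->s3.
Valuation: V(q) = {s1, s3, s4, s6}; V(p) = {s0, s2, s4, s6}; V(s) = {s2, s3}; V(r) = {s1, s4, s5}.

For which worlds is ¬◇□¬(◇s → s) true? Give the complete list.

s0, s1, s2, s3, s4, s5, s6

Let φ = ¬◇□¬(◇s → s). Evaluate φ at each world:
  s0 (successors {s3, s5}): φ is true.
  s1 (successors {s1}): φ is true.
  s2 (successors {s2, s3}): φ is true.
  s3 (successors {s2}): φ is true.
  s4 (successors {s0, s5}): φ is true.
  s5 (successors {s2}): φ is true.
  s6 (successors {s3}): φ is true.
For instance, at s3:
  At s3: ◇□¬(◇s → s) is false, so ¬◇□¬(◇s → s) is true.
    At s3: ◇□¬(◇s → s) requires □¬(◇s → s) at some successor in {s2}.
      At s2: □¬(◇s → s) is false.
    So ◇□¬(◇s → s) is false at s3.
Satisfying worlds: {s0, s1, s2, s3, s4, s5, s6}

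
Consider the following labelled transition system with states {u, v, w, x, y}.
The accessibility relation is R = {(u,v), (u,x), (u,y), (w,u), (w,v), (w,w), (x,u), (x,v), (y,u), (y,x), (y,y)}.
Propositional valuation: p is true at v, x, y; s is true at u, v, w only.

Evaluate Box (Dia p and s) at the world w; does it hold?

No

At w: Box (Dia p and s) requires Dia p and s at every successor {u, v, w}.
  Dia p and s fails at v, so Box (Dia p and s) is false at w.
    At v: Dia p is false, s is true, so Dia p and s is false.
      At v: no accessible worlds, so Dia p is false.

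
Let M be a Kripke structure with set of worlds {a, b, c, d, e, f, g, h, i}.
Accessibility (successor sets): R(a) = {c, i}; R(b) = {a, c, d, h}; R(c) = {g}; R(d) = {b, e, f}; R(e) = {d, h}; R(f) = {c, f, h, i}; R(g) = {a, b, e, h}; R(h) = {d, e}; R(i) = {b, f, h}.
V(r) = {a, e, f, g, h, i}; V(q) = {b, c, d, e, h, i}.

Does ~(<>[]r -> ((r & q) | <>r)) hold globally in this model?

Let φ = ~(<>[]r -> ((r & q) | <>r)). Evaluate φ at each world:
  a (successors {c, i}): φ is false.
  b (successors {a, c, d, h}): φ is false.
  c (successors {g}): φ is false.
  d (successors {b, e, f}): φ is false.
  e (successors {d, h}): φ is false.
  f (successors {c, f, h, i}): φ is false.
  g (successors {a, b, e, h}): φ is false.
  h (successors {d, e}): φ is false.
  i (successors {b, f, h}): φ is false.
Detail at a (counterexample):
  At a: <>[]r -> ((r & q) | <>r) is true, so ~(<>[]r -> ((r & q) | <>r)) is false.
    At a: <>[]r is true, (r & q) | <>r is true, so <>[]r -> ((r & q) | <>r) is true.
      At a: <>[]r requires []r at some successor in {c, i}.
        []r holds at c, so <>[]r is true at a.
      At a: r & q is false, <>r is true, so (r & q) | <>r is true.

No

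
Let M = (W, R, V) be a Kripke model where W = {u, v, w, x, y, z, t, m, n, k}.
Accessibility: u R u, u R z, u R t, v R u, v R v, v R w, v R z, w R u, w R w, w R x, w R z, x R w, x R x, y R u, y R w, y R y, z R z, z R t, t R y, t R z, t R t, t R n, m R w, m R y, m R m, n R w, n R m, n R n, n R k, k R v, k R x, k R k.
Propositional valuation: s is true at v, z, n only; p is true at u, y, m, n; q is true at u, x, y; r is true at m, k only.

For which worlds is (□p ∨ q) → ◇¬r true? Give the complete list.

u, v, w, x, y, z, t, m, n, k

Let φ = (□p ∨ q) → ◇¬r. Evaluate φ at each world:
  u (successors {u, z, t}): φ is true.
  v (successors {u, v, w, z}): φ is true.
  w (successors {u, w, x, z}): φ is true.
  x (successors {w, x}): φ is true.
  y (successors {u, w, y}): φ is true.
  z (successors {z, t}): φ is true.
  t (successors {y, z, t, n}): φ is true.
  m (successors {w, y, m}): φ is true.
  n (successors {w, m, n, k}): φ is true.
  k (successors {v, x, k}): φ is true.
For instance, at y:
  At y: □p ∨ q is true, ◇¬r is true, so (□p ∨ q) → ◇¬r is true.
    At y: □p is false, q is true, so □p ∨ q is true.
      At y: □p requires p at every successor {u, w, y}.
        p fails at w, so □p is false at y.
    At y: ◇¬r requires ¬r at some successor in {u, w, y}.
      ¬r holds at u, so ◇¬r is true at y.
Satisfying worlds: {u, v, w, x, y, z, t, m, n, k}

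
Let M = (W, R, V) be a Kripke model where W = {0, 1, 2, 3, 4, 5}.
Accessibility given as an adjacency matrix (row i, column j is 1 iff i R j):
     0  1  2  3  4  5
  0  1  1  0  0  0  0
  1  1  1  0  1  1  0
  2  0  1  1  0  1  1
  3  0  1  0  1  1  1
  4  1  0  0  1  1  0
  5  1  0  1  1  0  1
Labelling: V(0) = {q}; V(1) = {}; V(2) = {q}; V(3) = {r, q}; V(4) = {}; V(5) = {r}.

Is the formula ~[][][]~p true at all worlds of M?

Let φ = ~[][][]~p. Evaluate φ at each world:
  0 (successors {0, 1}): φ is false.
  1 (successors {0, 1, 3, 4}): φ is false.
  2 (successors {1, 2, 4, 5}): φ is false.
  3 (successors {1, 3, 4, 5}): φ is false.
  4 (successors {0, 3, 4}): φ is false.
  5 (successors {0, 2, 3, 5}): φ is false.
Detail at 0 (counterexample):
  At 0: [][][]~p is true, so ~[][][]~p is false.
    At 0: [][][]~p requires [][]~p at every successor {0, 1}.
      At 0: [][]~p is true.
      At 1: [][]~p is true.
    So [][][]~p is true at 0.

No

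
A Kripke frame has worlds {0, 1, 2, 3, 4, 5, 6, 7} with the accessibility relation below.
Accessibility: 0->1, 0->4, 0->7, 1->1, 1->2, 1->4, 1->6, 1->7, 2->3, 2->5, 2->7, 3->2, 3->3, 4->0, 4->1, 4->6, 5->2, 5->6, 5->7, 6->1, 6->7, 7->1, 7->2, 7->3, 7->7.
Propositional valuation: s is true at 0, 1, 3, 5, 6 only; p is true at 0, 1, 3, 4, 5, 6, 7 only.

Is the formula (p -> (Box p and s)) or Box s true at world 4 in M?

At 4: p -> (Box p and s) is false, Box s is true, so (p -> (Box p and s)) or Box s is true.
  At 4: p is true, Box p and s is false, so p -> (Box p and s) is false.
    At 4: Box p is true, s is false, so Box p and s is false.
      At 4: Box p requires p at every successor {0, 1, 6}.
        At 0: p is true.
        At 1: p is true.
        At 6: p is true.
      So Box p is true at 4.
  At 4: Box s requires s at every successor {0, 1, 6}.
    At 0: s is true.
    At 1: s is true.
    At 6: s is true.
  So Box s is true at 4.

Yes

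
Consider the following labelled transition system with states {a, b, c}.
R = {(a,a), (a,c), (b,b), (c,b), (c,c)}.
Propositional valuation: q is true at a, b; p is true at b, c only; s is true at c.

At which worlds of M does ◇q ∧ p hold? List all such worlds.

b, c

Let φ = ◇q ∧ p. Evaluate φ at each world:
  a (successors {a, c}): φ is false.
  b (successors {b}): φ is true.
  c (successors {b, c}): φ is true.
For instance, at b:
  At b: ◇q is true, p is true, so ◇q ∧ p is true.
    At b: ◇q requires q at some successor in {b}.
      q holds at b, so ◇q is true at b.
Satisfying worlds: {b, c}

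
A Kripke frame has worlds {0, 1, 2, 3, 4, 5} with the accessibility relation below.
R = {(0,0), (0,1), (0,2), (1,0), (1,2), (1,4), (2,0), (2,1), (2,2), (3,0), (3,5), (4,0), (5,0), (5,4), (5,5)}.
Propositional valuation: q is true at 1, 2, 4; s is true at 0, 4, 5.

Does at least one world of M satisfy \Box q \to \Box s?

Let φ = \Box q \to \Box s. Evaluate φ at each world:
  0 (successors {0, 1, 2}): φ is true.
  1 (successors {0, 2, 4}): φ is true.
  2 (successors {0, 1, 2}): φ is true.
  3 (successors {0, 5}): φ is true.
  4 (successors {0}): φ is true.
  5 (successors {0, 4, 5}): φ is true.
Detail at 0 (witness):
  At 0: \Box q is false, \Box s is false, so \Box q \to \Box s is true.
    At 0: \Box q requires q at every successor {0, 1, 2}.
      q fails at 0, so \Box q is false at 0.
    At 0: \Box s requires s at every successor {0, 1, 2}.
      s fails at 1, so \Box s is false at 0.

Yes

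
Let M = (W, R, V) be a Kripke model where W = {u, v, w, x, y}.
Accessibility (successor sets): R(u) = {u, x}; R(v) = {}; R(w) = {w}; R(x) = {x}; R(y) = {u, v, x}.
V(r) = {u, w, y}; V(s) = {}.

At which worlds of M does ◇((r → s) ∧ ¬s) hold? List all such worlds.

u, x, y

Let φ = ◇((r → s) ∧ ¬s). Evaluate φ at each world:
  u (successors {u, x}): φ is true.
  v (successors ∅): φ is false.
  w (successors {w}): φ is false.
  x (successors {x}): φ is true.
  y (successors {u, v, x}): φ is true.
For instance, at y:
  At y: ◇((r → s) ∧ ¬s) requires (r → s) ∧ ¬s at some successor in {u, v, x}.
    (r → s) ∧ ¬s holds at v, so ◇((r → s) ∧ ¬s) is true at y.
Satisfying worlds: {u, x, y}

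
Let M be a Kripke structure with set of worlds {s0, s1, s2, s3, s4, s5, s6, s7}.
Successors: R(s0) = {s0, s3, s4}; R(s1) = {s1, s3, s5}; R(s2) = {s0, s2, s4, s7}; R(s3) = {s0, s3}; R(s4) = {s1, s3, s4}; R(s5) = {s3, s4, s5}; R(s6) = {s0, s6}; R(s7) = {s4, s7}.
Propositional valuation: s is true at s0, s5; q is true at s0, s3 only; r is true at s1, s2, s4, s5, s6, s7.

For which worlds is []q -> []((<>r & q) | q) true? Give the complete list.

s0, s1, s2, s3, s4, s5, s6, s7

Let φ = []q -> []((<>r & q) | q). Evaluate φ at each world:
  s0 (successors {s0, s3, s4}): φ is true.
  s1 (successors {s1, s3, s5}): φ is true.
  s2 (successors {s0, s2, s4, s7}): φ is true.
  s3 (successors {s0, s3}): φ is true.
  s4 (successors {s1, s3, s4}): φ is true.
  s5 (successors {s3, s4, s5}): φ is true.
  s6 (successors {s0, s6}): φ is true.
  s7 (successors {s4, s7}): φ is true.
For instance, at s1:
  At s1: []q is false, []((<>r & q) | q) is false, so []q -> []((<>r & q) | q) is true.
    At s1: []q requires q at every successor {s1, s3, s5}.
      q fails at s1, so []q is false at s1.
    At s1: []((<>r & q) | q) requires (<>r & q) | q at every successor {s1, s3, s5}.
      (<>r & q) | q fails at s1, so []((<>r & q) | q) is false at s1.
Satisfying worlds: {s0, s1, s2, s3, s4, s5, s6, s7}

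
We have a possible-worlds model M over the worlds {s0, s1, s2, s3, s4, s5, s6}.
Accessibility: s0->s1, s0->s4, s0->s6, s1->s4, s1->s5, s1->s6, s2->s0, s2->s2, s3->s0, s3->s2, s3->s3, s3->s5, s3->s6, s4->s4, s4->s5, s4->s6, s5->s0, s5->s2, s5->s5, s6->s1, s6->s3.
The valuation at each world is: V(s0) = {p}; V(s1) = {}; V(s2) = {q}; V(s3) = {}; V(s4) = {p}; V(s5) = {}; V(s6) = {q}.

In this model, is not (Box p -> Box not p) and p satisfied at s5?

No

At s5: not (Box p -> Box not p) is false, p is false, so not (Box p -> Box not p) and p is false.
  At s5: Box p -> Box not p is true, so not (Box p -> Box not p) is false.
    At s5: Box p is false, Box not p is false, so Box p -> Box not p is true.
      At s5: Box p requires p at every successor {s0, s2, s5}.
        p fails at s2, so Box p is false at s5.
      At s5: Box not p requires not p at every successor {s0, s2, s5}.
        not p fails at s0, so Box not p is false at s5.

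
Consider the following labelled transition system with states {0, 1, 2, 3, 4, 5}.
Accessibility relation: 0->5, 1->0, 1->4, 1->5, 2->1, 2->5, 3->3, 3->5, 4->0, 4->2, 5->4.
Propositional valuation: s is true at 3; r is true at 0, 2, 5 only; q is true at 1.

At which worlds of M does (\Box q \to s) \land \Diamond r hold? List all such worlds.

0, 1, 2, 3, 4

Recall that \Box ψ holds at a world iff ψ holds at every accessible world, and \Diamond ψ holds iff ψ holds at some accessible world.
Let φ = (\Box q \to s) \land \Diamond r. Evaluate φ at each world:
  0 (successors {5}): φ is true.
  1 (successors {0, 4, 5}): φ is true.
  2 (successors {1, 5}): φ is true.
  3 (successors {3, 5}): φ is true.
  4 (successors {0, 2}): φ is true.
  5 (successors {4}): φ is false.
For instance, at 1:
  At 1: \Box q \to s is true, \Diamond r is true, so (\Box q \to s) \land \Diamond r is true.
    At 1: \Box q is false, s is false, so \Box q \to s is true.
      At 1: \Box q requires q at every successor {0, 4, 5}.
        q fails at 0, so \Box q is false at 1.
    At 1: \Diamond r requires r at some successor in {0, 4, 5}.
      r holds at 0, so \Diamond r is true at 1.
Satisfying worlds: {0, 1, 2, 3, 4}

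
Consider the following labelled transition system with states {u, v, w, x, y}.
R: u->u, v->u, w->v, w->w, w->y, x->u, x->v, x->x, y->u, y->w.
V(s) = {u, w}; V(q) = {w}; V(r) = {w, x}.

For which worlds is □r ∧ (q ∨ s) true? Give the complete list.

Recall that □ψ holds at a world iff ψ holds at every accessible world, and ◇ψ holds iff ψ holds at some accessible world.
Let φ = □r ∧ (q ∨ s). Evaluate φ at each world:
  u (successors {u}): φ is false.
  v (successors {u}): φ is false.
  w (successors {v, w, y}): φ is false.
  x (successors {u, v, x}): φ is false.
  y (successors {u, w}): φ is false.
For instance, at y:
  At y: □r is false, q ∨ s is false, so □r ∧ (q ∨ s) is false.
    At y: □r requires r at every successor {u, w}.
      r fails at u, so □r is false at y.
Satisfying worlds: none.

none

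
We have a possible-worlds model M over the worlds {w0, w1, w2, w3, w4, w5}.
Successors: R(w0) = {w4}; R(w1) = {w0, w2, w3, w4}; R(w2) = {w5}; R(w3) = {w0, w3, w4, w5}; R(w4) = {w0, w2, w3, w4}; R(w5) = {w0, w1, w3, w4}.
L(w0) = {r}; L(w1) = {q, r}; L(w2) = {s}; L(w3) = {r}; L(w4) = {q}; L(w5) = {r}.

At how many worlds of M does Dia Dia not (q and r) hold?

Recall that Dia ψ holds at a world iff ψ holds at some accessible world.
Let φ = Dia Dia not (q and r). Evaluate φ at each world:
  w0 (successors {w4}): φ is true.
  w1 (successors {w0, w2, w3, w4}): φ is true.
  w2 (successors {w5}): φ is true.
  w3 (successors {w0, w3, w4, w5}): φ is true.
  w4 (successors {w0, w2, w3, w4}): φ is true.
  w5 (successors {w0, w1, w3, w4}): φ is true.
For instance, at w3:
  At w3: Dia Dia not (q and r) requires Dia not (q and r) at some successor in {w0, w3, w4, w5}.
    Dia not (q and r) holds at w0, so Dia Dia not (q and r) is true at w3.
      At w0: Dia not (q and r) requires not (q and r) at some successor in {w4}.
        not (q and r) holds at w4, so Dia not (q and r) is true at w0.
Satisfying worlds: {w0, w1, w2, w3, w4, w5}

6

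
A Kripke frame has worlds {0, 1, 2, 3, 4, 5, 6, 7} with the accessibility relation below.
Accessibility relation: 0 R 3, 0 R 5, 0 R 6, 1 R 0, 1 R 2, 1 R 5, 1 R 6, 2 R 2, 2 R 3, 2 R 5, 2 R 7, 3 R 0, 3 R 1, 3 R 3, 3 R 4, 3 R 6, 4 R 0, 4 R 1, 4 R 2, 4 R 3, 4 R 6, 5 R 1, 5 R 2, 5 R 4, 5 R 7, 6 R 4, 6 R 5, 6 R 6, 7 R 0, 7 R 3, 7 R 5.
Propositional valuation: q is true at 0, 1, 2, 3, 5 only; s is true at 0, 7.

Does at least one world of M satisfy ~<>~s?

No

Let φ = ~<>~s. Evaluate φ at each world:
  0 (successors {3, 5, 6}): φ is false.
  1 (successors {0, 2, 5, 6}): φ is false.
  2 (successors {2, 3, 5, 7}): φ is false.
  3 (successors {0, 1, 3, 4, 6}): φ is false.
  4 (successors {0, 1, 2, 3, 6}): φ is false.
  5 (successors {1, 2, 4, 7}): φ is false.
  6 (successors {4, 5, 6}): φ is false.
  7 (successors {0, 3, 5}): φ is false.
For instance, at 3:
  At 3: <>~s is true, so ~<>~s is false.
    At 3: <>~s requires ~s at some successor in {0, 1, 3, 4, 6}.
      ~s holds at 1, so <>~s is true at 3.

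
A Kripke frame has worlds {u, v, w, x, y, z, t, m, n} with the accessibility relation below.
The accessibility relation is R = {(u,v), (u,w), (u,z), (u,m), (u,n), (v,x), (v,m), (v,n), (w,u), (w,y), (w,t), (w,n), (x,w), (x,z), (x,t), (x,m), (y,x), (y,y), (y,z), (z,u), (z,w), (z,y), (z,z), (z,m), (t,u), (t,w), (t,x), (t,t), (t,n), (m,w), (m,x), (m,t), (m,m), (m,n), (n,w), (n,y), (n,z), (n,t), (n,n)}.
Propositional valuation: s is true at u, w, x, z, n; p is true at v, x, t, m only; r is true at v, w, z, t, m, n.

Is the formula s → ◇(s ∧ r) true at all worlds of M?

Yes

Recall that ◇ψ holds at a world iff ψ holds at some accessible world.
Let φ = s → ◇(s ∧ r). Evaluate φ at each world:
  u (successors {v, w, z, m, n}): φ is true.
  v (successors {x, m, n}): φ is true.
  w (successors {u, y, t, n}): φ is true.
  x (successors {w, z, t, m}): φ is true.
  y (successors {x, y, z}): φ is true.
  z (successors {u, w, y, z, m}): φ is true.
  t (successors {u, w, x, t, n}): φ is true.
  m (successors {w, x, t, m, n}): φ is true.
  n (successors {w, y, z, t, n}): φ is true.
For instance, at m:
  At m: s is false, ◇(s ∧ r) is true, so s → ◇(s ∧ r) is true.
    At m: ◇(s ∧ r) requires s ∧ r at some successor in {w, x, t, m, n}.
      s ∧ r holds at w, so ◇(s ∧ r) is true at m.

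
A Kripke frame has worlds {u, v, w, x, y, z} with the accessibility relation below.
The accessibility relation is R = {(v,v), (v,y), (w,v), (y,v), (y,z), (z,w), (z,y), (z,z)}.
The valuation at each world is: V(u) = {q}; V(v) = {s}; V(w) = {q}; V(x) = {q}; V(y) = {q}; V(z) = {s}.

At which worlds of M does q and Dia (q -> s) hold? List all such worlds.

w, y

Recall that Dia ψ holds at a world iff ψ holds at some accessible world.
Let φ = q and Dia (q -> s). Evaluate φ at each world:
  u (successors ∅): φ is false.
  v (successors {v, y}): φ is false.
  w (successors {v}): φ is true.
  x (successors ∅): φ is false.
  y (successors {v, z}): φ is true.
  z (successors {w, y, z}): φ is false.
For instance, at v:
  At v: q is false, Dia (q -> s) is true, so q and Dia (q -> s) is false.
    At v: Dia (q -> s) requires q -> s at some successor in {v, y}.
      q -> s holds at v, so Dia (q -> s) is true at v.
Satisfying worlds: {w, y}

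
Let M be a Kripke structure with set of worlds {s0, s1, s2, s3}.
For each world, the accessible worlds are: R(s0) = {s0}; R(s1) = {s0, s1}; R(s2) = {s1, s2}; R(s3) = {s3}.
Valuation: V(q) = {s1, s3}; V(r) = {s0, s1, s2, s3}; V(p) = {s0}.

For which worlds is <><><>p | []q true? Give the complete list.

Recall that []ψ holds at a world iff ψ holds at every accessible world, and <>ψ holds iff ψ holds at some accessible world.
Let φ = <><><>p | []q. Evaluate φ at each world:
  s0 (successors {s0}): φ is true.
  s1 (successors {s0, s1}): φ is true.
  s2 (successors {s1, s2}): φ is true.
  s3 (successors {s3}): φ is true.
For instance, at s2:
  At s2: <><><>p is true, []q is false, so <><><>p | []q is true.
    At s2: <><><>p requires <><>p at some successor in {s1, s2}.
      <><>p holds at s1, so <><><>p is true at s2.
    At s2: []q requires q at every successor {s1, s2}.
      q fails at s2, so []q is false at s2.
Satisfying worlds: {s0, s1, s2, s3}

s0, s1, s2, s3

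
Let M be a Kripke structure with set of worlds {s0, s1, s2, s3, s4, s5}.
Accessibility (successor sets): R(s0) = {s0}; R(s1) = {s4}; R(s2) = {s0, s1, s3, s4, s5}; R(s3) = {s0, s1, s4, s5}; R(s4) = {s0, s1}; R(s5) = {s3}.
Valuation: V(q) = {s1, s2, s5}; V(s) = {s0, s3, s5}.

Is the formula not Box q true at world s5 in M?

Yes

Recall that Box ψ holds at a world iff ψ holds at every accessible world, and Dia ψ holds iff ψ holds at some accessible world.
At s5: Box q is false, so not Box q is true.
  At s5: Box q requires q at every successor {s3}.
    q fails at s3, so Box q is false at s5.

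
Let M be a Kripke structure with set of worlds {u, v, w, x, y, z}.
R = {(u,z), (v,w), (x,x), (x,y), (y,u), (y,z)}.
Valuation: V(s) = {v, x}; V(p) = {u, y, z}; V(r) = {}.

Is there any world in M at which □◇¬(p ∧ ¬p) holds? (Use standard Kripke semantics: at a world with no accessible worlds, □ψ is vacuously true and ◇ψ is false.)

Yes

Let φ = □◇¬(p ∧ ¬p). Evaluate φ at each world:
  u (successors {z}): φ is false.
  v (successors {w}): φ is false.
  w (successors ∅): φ is true.
  x (successors {x, y}): φ is true.
  y (successors {u, z}): φ is false.
  z (successors ∅): φ is true.
Detail at w (witness):
  At w: no accessible worlds, so □◇¬(p ∧ ¬p) holds vacuously.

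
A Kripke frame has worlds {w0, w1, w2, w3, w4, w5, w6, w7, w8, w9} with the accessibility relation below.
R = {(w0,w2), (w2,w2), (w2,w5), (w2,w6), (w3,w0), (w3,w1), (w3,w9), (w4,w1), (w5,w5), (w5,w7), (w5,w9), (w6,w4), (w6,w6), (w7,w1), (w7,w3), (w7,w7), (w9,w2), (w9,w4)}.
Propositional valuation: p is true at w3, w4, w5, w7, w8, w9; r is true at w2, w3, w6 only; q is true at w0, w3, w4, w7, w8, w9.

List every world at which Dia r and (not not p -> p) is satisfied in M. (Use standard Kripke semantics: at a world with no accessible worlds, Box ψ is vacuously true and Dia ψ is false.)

w0, w2, w6, w7, w9

Recall that Dia ψ holds at a world iff ψ holds at some accessible world.
Let φ = Dia r and (not not p -> p). Evaluate φ at each world:
  w0 (successors {w2}): φ is true.
  w1 (successors ∅): φ is false.
  w2 (successors {w2, w5, w6}): φ is true.
  w3 (successors {w0, w1, w9}): φ is false.
  w4 (successors {w1}): φ is false.
  w5 (successors {w5, w7, w9}): φ is false.
  w6 (successors {w4, w6}): φ is true.
  w7 (successors {w1, w3, w7}): φ is true.
  w8 (successors ∅): φ is false.
  w9 (successors {w2, w4}): φ is true.
For instance, at w0:
  At w0: Dia r is true, not not p -> p is true, so Dia r and (not not p -> p) is true.
    At w0: Dia r requires r at some successor in {w2}.
      r holds at w2, so Dia r is true at w0.
Satisfying worlds: {w0, w2, w6, w7, w9}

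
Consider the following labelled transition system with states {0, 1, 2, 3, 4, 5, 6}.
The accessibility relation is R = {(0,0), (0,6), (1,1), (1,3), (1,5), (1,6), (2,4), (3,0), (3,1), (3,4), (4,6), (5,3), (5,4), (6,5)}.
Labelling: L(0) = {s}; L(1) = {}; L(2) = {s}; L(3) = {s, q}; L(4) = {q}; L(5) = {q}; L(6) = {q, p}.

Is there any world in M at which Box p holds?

Recall that Box ψ holds at a world iff ψ holds at every accessible world, and Dia ψ holds iff ψ holds at some accessible world.
Let φ = Box p. Evaluate φ at each world:
  0 (successors {0, 6}): φ is false.
  1 (successors {1, 3, 5, 6}): φ is false.
  2 (successors {4}): φ is false.
  3 (successors {0, 1, 4}): φ is false.
  4 (successors {6}): φ is true.
  5 (successors {3, 4}): φ is false.
  6 (successors {5}): φ is false.
Detail at 4 (witness):
  At 4: Box p requires p at every successor {6}.
    At 6: p is true.
  So Box p is true at 4.

Yes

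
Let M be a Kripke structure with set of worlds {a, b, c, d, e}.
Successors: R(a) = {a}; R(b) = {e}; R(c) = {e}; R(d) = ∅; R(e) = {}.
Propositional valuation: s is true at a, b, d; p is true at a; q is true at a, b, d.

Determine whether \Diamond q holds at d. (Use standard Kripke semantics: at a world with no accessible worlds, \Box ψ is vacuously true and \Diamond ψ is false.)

At d: no accessible worlds, so \Diamond q is false.

No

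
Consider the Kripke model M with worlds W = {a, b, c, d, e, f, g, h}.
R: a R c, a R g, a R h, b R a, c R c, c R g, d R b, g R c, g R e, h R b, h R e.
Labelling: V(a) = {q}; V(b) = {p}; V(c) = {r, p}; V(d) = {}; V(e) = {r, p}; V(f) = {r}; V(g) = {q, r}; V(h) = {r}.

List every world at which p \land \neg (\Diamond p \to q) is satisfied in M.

c

Recall that \Diamond ψ holds at a world iff ψ holds at some accessible world.
Let φ = p \land \neg (\Diamond p \to q). Evaluate φ at each world:
  a (successors {c, g, h}): φ is false.
  b (successors {a}): φ is false.
  c (successors {c, g}): φ is true.
  d (successors {b}): φ is false.
  e (successors ∅): φ is false.
  f (successors ∅): φ is false.
  g (successors {c, e}): φ is false.
  h (successors {b, e}): φ is false.
For instance, at a:
  At a: p is false, \neg (\Diamond p \to q) is false, so p \land \neg (\Diamond p \to q) is false.
    At a: \Diamond p \to q is true, so \neg (\Diamond p \to q) is false.
      At a: \Diamond p is true, q is true, so \Diamond p \to q is true.
Satisfying worlds: {c}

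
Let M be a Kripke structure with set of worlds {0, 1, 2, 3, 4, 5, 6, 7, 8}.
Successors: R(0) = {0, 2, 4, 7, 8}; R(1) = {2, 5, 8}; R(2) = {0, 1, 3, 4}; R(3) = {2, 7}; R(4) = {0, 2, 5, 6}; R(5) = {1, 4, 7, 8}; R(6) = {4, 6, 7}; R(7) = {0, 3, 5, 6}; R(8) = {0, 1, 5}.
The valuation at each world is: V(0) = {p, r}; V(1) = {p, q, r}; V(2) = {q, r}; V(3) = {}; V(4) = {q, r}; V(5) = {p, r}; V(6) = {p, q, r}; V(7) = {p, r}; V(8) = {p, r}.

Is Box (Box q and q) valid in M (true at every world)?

Recall that Box ψ holds at a world iff ψ holds at every accessible world, and Dia ψ holds iff ψ holds at some accessible world.
Let φ = Box (Box q and q). Evaluate φ at each world:
  0 (successors {0, 2, 4, 7, 8}): φ is false.
  1 (successors {2, 5, 8}): φ is false.
  2 (successors {0, 1, 3, 4}): φ is false.
  3 (successors {2, 7}): φ is false.
  4 (successors {0, 2, 5, 6}): φ is false.
  5 (successors {1, 4, 7, 8}): φ is false.
  6 (successors {4, 6, 7}): φ is false.
  7 (successors {0, 3, 5, 6}): φ is false.
  8 (successors {0, 1, 5}): φ is false.
Detail at 0 (counterexample):
  At 0: Box (Box q and q) requires Box q and q at every successor {0, 2, 4, 7, 8}.
    Box q and q fails at 0, so Box (Box q and q) is false at 0.
      At 0: Box q is false, q is false, so Box q and q is false.

No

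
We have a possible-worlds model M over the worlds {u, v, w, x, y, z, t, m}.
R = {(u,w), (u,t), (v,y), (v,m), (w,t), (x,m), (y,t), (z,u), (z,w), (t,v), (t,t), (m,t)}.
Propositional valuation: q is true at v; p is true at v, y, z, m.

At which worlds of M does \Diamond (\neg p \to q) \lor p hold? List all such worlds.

v, x, y, z, t, m

Let φ = \Diamond (\neg p \to q) \lor p. Evaluate φ at each world:
  u (successors {w, t}): φ is false.
  v (successors {y, m}): φ is true.
  w (successors {t}): φ is false.
  x (successors {m}): φ is true.
  y (successors {t}): φ is true.
  z (successors {u, w}): φ is true.
  t (successors {v, t}): φ is true.
  m (successors {t}): φ is true.
For instance, at u:
  At u: \Diamond (\neg p \to q) is false, p is false, so \Diamond (\neg p \to q) \lor p is false.
    At u: \Diamond (\neg p \to q) requires \neg p \to q at some successor in {w, t}.
      At w: \neg p \to q is false.
      At t: \neg p \to q is false.
    So \Diamond (\neg p \to q) is false at u.
Satisfying worlds: {v, x, y, z, t, m}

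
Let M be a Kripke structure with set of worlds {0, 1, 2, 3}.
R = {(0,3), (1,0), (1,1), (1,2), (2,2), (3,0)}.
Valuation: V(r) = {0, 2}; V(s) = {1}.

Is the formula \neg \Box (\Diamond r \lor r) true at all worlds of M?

Let φ = \neg \Box (\Diamond r \lor r). Evaluate φ at each world:
  0 (successors {3}): φ is false.
  1 (successors {0, 1, 2}): φ is false.
  2 (successors {2}): φ is false.
  3 (successors {0}): φ is false.
Detail at 0 (counterexample):
  At 0: \Box (\Diamond r \lor r) is true, so \neg \Box (\Diamond r \lor r) is false.
    At 0: \Box (\Diamond r \lor r) requires \Diamond r \lor r at every successor {3}.
      At 3: \Diamond r \lor r is true.
    So \Box (\Diamond r \lor r) is true at 0.

No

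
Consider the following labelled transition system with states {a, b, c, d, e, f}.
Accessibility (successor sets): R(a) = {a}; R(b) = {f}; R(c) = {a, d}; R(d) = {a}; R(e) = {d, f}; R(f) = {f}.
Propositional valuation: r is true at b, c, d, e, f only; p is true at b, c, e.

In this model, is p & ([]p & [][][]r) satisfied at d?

At d: p is false, []p & [][][]r is false, so p & ([]p & [][][]r) is false.
  At d: []p is false, [][][]r is false, so []p & [][][]r is false.
    At d: []p requires p at every successor {a}.
      p fails at a, so []p is false at d.
    At d: [][][]r requires [][]r at every successor {a}.
      [][]r fails at a, so [][][]r is false at d.

No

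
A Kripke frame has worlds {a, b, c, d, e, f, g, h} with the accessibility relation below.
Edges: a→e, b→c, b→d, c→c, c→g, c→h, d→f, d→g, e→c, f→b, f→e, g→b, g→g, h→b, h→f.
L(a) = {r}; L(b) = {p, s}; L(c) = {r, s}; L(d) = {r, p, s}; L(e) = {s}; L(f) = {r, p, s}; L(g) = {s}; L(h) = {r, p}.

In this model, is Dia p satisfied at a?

No

At a: Dia p requires p at some successor in {e}.
  At e: p is false.
So Dia p is false at a.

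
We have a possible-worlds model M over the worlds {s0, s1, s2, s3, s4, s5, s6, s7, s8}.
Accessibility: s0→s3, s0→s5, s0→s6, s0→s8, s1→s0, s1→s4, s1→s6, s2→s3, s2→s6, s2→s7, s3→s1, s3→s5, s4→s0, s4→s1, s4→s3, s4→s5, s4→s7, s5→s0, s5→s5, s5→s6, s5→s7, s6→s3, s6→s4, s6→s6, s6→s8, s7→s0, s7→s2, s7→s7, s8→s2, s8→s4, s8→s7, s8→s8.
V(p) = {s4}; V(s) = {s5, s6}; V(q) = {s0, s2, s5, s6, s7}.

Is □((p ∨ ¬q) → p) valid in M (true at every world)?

No

Let φ = □((p ∨ ¬q) → p). Evaluate φ at each world:
  s0 (successors {s3, s5, s6, s8}): φ is false.
  s1 (successors {s0, s4, s6}): φ is true.
  s2 (successors {s3, s6, s7}): φ is false.
  s3 (successors {s1, s5}): φ is false.
  s4 (successors {s0, s1, s3, s5, s7}): φ is false.
  s5 (successors {s0, s5, s6, s7}): φ is true.
  s6 (successors {s3, s4, s6, s8}): φ is false.
  s7 (successors {s0, s2, s7}): φ is true.
  s8 (successors {s2, s4, s7, s8}): φ is false.
Detail at s0 (counterexample):
  At s0: □((p ∨ ¬q) → p) requires (p ∨ ¬q) → p at every successor {s3, s5, s6, s8}.
    (p ∨ ¬q) → p fails at s3, so □((p ∨ ¬q) → p) is false at s0.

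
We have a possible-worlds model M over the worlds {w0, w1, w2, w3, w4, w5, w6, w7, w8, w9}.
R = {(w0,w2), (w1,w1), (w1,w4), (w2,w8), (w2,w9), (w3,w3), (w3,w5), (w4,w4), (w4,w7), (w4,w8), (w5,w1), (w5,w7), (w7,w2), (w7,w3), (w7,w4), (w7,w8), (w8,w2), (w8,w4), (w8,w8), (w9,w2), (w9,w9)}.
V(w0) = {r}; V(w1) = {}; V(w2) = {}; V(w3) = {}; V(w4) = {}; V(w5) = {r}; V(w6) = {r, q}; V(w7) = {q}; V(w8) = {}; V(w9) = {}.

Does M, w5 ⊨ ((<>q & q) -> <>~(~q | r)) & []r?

At w5: (<>q & q) -> <>~(~q | r) is true, []r is false, so ((<>q & q) -> <>~(~q | r)) & []r is false.
  At w5: <>q & q is false, <>~(~q | r) is true, so (<>q & q) -> <>~(~q | r) is true.
    At w5: <>q is true, q is false, so <>q & q is false.
      At w5: <>q requires q at some successor in {w1, w7}.
        q holds at w7, so <>q is true at w5.
    At w5: <>~(~q | r) requires ~(~q | r) at some successor in {w1, w7}.
      ~(~q | r) holds at w7, so <>~(~q | r) is true at w5.
  At w5: []r requires r at every successor {w1, w7}.
    r fails at w1, so []r is false at w5.

No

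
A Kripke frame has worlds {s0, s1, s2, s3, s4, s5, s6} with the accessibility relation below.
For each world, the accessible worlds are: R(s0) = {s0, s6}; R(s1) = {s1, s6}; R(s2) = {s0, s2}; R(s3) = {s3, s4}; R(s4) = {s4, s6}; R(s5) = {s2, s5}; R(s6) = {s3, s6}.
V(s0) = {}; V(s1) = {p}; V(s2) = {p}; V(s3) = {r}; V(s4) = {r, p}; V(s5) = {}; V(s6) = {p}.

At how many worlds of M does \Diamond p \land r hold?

2

Let φ = \Diamond p \land r. Evaluate φ at each world:
  s0 (successors {s0, s6}): φ is false.
  s1 (successors {s1, s6}): φ is false.
  s2 (successors {s0, s2}): φ is false.
  s3 (successors {s3, s4}): φ is true.
  s4 (successors {s4, s6}): φ is true.
  s5 (successors {s2, s5}): φ is false.
  s6 (successors {s3, s6}): φ is false.
For instance, at s5:
  At s5: \Diamond p is true, r is false, so \Diamond p \land r is false.
    At s5: \Diamond p requires p at some successor in {s2, s5}.
      p holds at s2, so \Diamond p is true at s5.
Satisfying worlds: {s3, s4}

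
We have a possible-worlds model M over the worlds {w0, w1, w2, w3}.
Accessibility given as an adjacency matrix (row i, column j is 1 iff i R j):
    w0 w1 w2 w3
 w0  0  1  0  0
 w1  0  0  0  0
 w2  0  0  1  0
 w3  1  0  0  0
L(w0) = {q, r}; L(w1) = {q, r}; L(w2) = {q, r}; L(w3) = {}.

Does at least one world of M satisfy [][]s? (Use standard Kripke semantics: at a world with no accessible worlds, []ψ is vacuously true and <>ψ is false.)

Let φ = [][]s. Evaluate φ at each world:
  w0 (successors {w1}): φ is true.
  w1 (successors ∅): φ is true.
  w2 (successors {w2}): φ is false.
  w3 (successors {w0}): φ is false.
Detail at w0 (witness):
  At w0: [][]s requires []s at every successor {w1}.
      At w1: no accessible worlds, so []s holds vacuously.
  So [][]s is true at w0.

Yes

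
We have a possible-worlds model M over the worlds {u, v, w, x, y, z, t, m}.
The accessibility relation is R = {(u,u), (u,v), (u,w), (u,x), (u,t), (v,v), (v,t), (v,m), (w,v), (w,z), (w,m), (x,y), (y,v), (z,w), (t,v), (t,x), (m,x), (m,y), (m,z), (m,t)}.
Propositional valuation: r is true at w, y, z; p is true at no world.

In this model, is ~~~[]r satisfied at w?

At w: ~~[]r is false, so ~~~[]r is true.
  At w: ~[]r is true, so ~~[]r is false.
    At w: []r is false, so ~[]r is true.
      At w: []r requires r at every successor {v, z, m}.
        r fails at v, so []r is false at w.

Yes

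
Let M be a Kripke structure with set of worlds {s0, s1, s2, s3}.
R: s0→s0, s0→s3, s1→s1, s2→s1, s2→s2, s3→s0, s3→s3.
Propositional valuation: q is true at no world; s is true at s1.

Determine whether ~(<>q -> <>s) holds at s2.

No

At s2: <>q -> <>s is true, so ~(<>q -> <>s) is false.
  At s2: <>q is false, <>s is true, so <>q -> <>s is true.
    At s2: <>q requires q at some successor in {s1, s2}.
      At s1: q is false.
      At s2: q is false.
    So <>q is false at s2.
    At s2: <>s requires s at some successor in {s1, s2}.
      s holds at s1, so <>s is true at s2.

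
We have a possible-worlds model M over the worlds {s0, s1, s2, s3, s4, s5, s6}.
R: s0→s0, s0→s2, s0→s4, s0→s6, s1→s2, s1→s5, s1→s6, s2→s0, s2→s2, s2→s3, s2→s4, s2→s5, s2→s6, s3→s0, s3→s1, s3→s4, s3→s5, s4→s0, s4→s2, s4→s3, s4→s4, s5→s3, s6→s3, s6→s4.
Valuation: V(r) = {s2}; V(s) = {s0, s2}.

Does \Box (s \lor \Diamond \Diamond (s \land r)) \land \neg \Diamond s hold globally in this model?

No

Let φ = \Box (s \lor \Diamond \Diamond (s \land r)) \land \neg \Diamond s. Evaluate φ at each world:
  s0 (successors {s0, s2, s4, s6}): φ is false.
  s1 (successors {s2, s5, s6}): φ is false.
  s2 (successors {s0, s2, s3, s4, s5, s6}): φ is false.
  s3 (successors {s0, s1, s4, s5}): φ is false.
  s4 (successors {s0, s2, s3, s4}): φ is false.
  s5 (successors {s3}): φ is true.
  s6 (successors {s3, s4}): φ is true.
Detail at s0 (counterexample):
  At s0: \Box (s \lor \Diamond \Diamond (s \land r)) is true, \neg \Diamond s is false, so \Box (s \lor \Diamond \Diamond (s \land r)) \land \neg \Diamond s is false.
    At s0: \Box (s \lor \Diamond \Diamond (s \land r)) requires s \lor \Diamond \Diamond (s \land r) at every successor {s0, s2, s4, s6}.
      At s0: s \lor \Diamond \Diamond (s \land r) is true.
      At s2: s \lor \Diamond \Diamond (s \land r) is true.
      At s4: s \lor \Diamond \Diamond (s \land r) is true.
      At s6: s \lor \Diamond \Diamond (s \land r) is true.
    So \Box (s \lor \Diamond \Diamond (s \land r)) is true at s0.
    At s0: \Diamond s is true, so \neg \Diamond s is false.
      At s0: \Diamond s requires s at some successor in {s0, s2, s4, s6}.
        s holds at s0, so \Diamond s is true at s0.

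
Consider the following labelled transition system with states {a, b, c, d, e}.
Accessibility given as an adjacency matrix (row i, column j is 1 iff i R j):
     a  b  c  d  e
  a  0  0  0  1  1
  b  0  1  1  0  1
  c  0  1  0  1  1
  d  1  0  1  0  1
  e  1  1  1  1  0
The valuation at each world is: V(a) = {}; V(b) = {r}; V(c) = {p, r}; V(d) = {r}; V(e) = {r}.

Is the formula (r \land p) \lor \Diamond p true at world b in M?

Yes

At b: r \land p is false, \Diamond p is true, so (r \land p) \lor \Diamond p is true.
  At b: \Diamond p requires p at some successor in {b, c, e}.
    p holds at c, so \Diamond p is true at b.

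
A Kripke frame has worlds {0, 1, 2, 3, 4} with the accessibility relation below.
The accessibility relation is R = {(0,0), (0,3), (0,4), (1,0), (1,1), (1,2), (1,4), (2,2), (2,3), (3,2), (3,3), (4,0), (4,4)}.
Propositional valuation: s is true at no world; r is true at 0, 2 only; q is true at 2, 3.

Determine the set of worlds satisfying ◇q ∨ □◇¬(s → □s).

0, 1, 2, 3

Let φ = ◇q ∨ □◇¬(s → □s). Evaluate φ at each world:
  0 (successors {0, 3, 4}): φ is true.
  1 (successors {0, 1, 2, 4}): φ is true.
  2 (successors {2, 3}): φ is true.
  3 (successors {2, 3}): φ is true.
  4 (successors {0, 4}): φ is false.
For instance, at 3:
  At 3: ◇q is true, □◇¬(s → □s) is false, so ◇q ∨ □◇¬(s → □s) is true.
    At 3: ◇q requires q at some successor in {2, 3}.
      q holds at 2, so ◇q is true at 3.
    At 3: □◇¬(s → □s) requires ◇¬(s → □s) at every successor {2, 3}.
      ◇¬(s → □s) fails at 2, so □◇¬(s → □s) is false at 3.
Satisfying worlds: {0, 1, 2, 3}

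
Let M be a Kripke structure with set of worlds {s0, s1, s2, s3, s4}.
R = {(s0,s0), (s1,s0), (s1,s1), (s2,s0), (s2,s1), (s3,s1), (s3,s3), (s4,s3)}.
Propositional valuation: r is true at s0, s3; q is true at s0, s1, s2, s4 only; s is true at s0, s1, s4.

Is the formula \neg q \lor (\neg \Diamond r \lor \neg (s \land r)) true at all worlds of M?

No

Let φ = \neg q \lor (\neg \Diamond r \lor \neg (s \land r)). Evaluate φ at each world:
  s0 (successors {s0}): φ is false.
  s1 (successors {s0, s1}): φ is true.
  s2 (successors {s0, s1}): φ is true.
  s3 (successors {s1, s3}): φ is true.
  s4 (successors {s3}): φ is true.
Detail at s0 (counterexample):
  At s0: \neg q is false, \neg \Diamond r \lor \neg (s \land r) is false, so \neg q \lor (\neg \Diamond r \lor \neg (s \land r)) is false.
    At s0: \neg \Diamond r is false, \neg (s \land r) is false, so \neg \Diamond r \lor \neg (s \land r) is false.
      At s0: \Diamond r is true, so \neg \Diamond r is false.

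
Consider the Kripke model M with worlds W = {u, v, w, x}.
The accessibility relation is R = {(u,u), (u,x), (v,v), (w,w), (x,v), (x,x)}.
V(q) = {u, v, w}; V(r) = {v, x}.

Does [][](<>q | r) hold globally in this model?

Let φ = [][](<>q | r). Evaluate φ at each world:
  u (successors {u, x}): φ is true.
  v (successors {v}): φ is true.
  w (successors {w}): φ is true.
  x (successors {v, x}): φ is true.
For instance, at x:
  At x: [][](<>q | r) requires [](<>q | r) at every successor {v, x}.
      At v: [](<>q | r) requires <>q | r at every successor {v}.
        At v: <>q | r is true.
      So [](<>q | r) is true at v.
      At x: [](<>q | r) requires <>q | r at every successor {v, x}.
        At v: <>q | r is true.
        At x: <>q | r is true.
      So [](<>q | r) is true at x.
  So [][](<>q | r) is true at x.

Yes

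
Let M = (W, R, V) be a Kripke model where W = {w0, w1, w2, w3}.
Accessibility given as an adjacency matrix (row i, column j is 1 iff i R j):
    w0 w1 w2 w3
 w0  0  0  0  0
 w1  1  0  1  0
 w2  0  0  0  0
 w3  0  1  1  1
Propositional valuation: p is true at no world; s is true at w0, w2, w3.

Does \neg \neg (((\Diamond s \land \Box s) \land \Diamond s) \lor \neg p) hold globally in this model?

Yes

Let φ = \neg \neg (((\Diamond s \land \Box s) \land \Diamond s) \lor \neg p). Evaluate φ at each world:
  w0 (successors ∅): φ is true.
  w1 (successors {w0, w2}): φ is true.
  w2 (successors ∅): φ is true.
  w3 (successors {w1, w2, w3}): φ is true.
For instance, at w3:
  At w3: \neg (((\Diamond s \land \Box s) \land \Diamond s) \lor \neg p) is false, so \neg \neg (((\Diamond s \land \Box s) \land \Diamond s) \lor \neg p) is true.
    At w3: ((\Diamond s \land \Box s) \land \Diamond s) \lor \neg p is true, so \neg (((\Diamond s \land \Box s) \land \Diamond s) \lor \neg p) is false.
      At w3: (\Diamond s \land \Box s) \land \Diamond s is false, \neg p is true, so ((\Diamond s \land \Box s) \land \Diamond s) \lor \neg p is true.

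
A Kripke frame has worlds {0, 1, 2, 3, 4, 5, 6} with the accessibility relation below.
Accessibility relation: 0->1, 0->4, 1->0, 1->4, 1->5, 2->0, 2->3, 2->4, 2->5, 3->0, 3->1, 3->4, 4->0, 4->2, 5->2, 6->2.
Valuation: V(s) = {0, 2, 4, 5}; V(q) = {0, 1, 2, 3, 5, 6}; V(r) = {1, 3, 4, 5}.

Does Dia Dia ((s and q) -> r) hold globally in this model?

Yes

Let φ = Dia Dia ((s and q) -> r). Evaluate φ at each world:
  0 (successors {1, 4}): φ is true.
  1 (successors {0, 4, 5}): φ is true.
  2 (successors {0, 3, 4, 5}): φ is true.
  3 (successors {0, 1, 4}): φ is true.
  4 (successors {0, 2}): φ is true.
  5 (successors {2}): φ is true.
  6 (successors {2}): φ is true.
For instance, at 6:
  At 6: Dia Dia ((s and q) -> r) requires Dia ((s and q) -> r) at some successor in {2}.
    Dia ((s and q) -> r) holds at 2, so Dia Dia ((s and q) -> r) is true at 6.
      At 2: Dia ((s and q) -> r) requires (s and q) -> r at some successor in {0, 3, 4, 5}.
        (s and q) -> r holds at 3, so Dia ((s and q) -> r) is true at 2.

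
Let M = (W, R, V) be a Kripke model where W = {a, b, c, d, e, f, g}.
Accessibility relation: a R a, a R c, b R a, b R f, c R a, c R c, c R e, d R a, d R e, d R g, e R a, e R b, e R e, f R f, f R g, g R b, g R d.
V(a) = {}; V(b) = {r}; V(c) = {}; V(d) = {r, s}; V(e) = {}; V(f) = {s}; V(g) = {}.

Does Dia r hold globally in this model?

Let φ = Dia r. Evaluate φ at each world:
  a (successors {a, c}): φ is false.
  b (successors {a, f}): φ is false.
  c (successors {a, c, e}): φ is false.
  d (successors {a, e, g}): φ is false.
  e (successors {a, b, e}): φ is true.
  f (successors {f, g}): φ is false.
  g (successors {b, d}): φ is true.
Detail at a (counterexample):
  At a: Dia r requires r at some successor in {a, c}.
    At a: r is false.
    At c: r is false.
  So Dia r is false at a.

No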